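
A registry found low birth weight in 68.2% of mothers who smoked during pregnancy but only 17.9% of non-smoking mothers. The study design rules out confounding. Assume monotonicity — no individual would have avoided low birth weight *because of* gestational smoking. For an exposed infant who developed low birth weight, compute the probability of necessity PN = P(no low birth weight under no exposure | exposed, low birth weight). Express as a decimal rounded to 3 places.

PN ≈ 0.738

p₁ = 0.682, p₀ = 0.179.
Under exogeneity and monotonicity, PN = (p₁ − p₀) / p₁.
PN = (0.682 − 0.179) / 0.682 = 0.503 / 0.682 ≈ 0.7375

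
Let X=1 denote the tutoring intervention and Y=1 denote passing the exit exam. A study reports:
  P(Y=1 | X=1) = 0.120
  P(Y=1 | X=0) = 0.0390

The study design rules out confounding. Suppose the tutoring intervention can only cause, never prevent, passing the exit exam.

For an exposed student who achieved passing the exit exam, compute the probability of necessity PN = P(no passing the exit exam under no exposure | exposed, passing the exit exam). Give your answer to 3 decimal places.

PN ≈ 0.675

Let p₁ = 0.12, p₀ = 0.039.
Under exogeneity and monotonicity, PN = (p₁ − p₀) / p₁.
PN = (0.12 − 0.039) / 0.12 = 0.081 / 0.12 ≈ 0.6750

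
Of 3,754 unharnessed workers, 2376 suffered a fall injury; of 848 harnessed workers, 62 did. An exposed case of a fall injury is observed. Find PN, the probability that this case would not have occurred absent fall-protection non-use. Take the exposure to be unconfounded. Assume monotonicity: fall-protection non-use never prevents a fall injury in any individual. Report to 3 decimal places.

p₁ = P(outcome | exposed) = 2376/3754 = 0.63292
p₀ = P(outcome | unexposed) = 62/848 = 0.073113
Under exogeneity and monotonicity, PN = (p₁ − p₀) / p₁.
PN = (0.63292 − 0.073113) / 0.63292 = 0.55981 / 0.63292 ≈ 0.8845

PN ≈ 0.884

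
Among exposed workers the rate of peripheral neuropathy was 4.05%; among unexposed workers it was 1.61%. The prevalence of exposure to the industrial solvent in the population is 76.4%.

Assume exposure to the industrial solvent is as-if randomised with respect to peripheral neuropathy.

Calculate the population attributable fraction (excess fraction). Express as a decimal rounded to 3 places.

p₁ = 0.0405, p₀ = 0.0161.
Overall risk P(Y=1) = π·p₁ + (1−π)·p₀ = 0.764×0.0405 + 0.236×0.0161 = 0.034742.
Under exogeneity, PAF = [P(Y=1) − p₀] / P(Y=1).
PAF = (0.034742 − 0.0161) / 0.034742 ≈ 0.5366

PAF ≈ 0.537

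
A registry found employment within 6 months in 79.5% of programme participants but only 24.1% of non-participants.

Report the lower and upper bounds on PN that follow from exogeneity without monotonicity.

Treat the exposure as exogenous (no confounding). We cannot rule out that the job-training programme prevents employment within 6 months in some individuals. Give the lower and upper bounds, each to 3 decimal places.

p₁ = 0.795, p₀ = 0.241.
Under exogeneity alone the bounds on PN are max{0,(p₁−p₀)/p₁} ≤ PN ≤ min{1,(1−p₀)/p₁}.
  lower = (p₁ − p₀)/p₁ = 0.554 / 0.795 ≈ 0.6969
  upper = min{1, (1 − p₀)/p₁} = 0.759 / 0.795 ≈ 0.9547

0.697 ≤ PN ≤ 0.955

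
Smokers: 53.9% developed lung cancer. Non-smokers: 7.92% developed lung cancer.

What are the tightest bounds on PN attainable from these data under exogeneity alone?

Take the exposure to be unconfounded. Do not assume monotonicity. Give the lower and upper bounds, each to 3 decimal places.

0.853 ≤ PN ≤ 1.000

p₁ = 0.539, p₀ = 0.0792.
Under exogeneity alone the bounds on PN are max{0,(p₁−p₀)/p₁} ≤ PN ≤ min{1,(1−p₀)/p₁}.
  lower = (p₁ − p₀)/p₁ = 0.4598 / 0.539 ≈ 0.8531
  upper = min{1, (1 − p₀)/p₁} = 0.9208 / 0.539 ≈ 1.7083 → capped at 1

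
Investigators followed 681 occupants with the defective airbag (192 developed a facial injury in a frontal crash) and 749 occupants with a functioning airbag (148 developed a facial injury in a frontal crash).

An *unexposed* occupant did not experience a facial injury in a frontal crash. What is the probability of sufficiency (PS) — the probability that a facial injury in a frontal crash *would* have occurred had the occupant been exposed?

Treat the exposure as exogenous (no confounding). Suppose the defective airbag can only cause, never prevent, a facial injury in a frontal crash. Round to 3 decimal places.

p₁ = P(outcome | exposed) = 192/681 = 0.28194
p₀ = P(outcome | unexposed) = 148/749 = 0.1976
Under exogeneity and monotonicity, PS = (p₁ − p₀) / (1 − p₀).
PS = (0.28194 − 0.1976) / (1 − 0.1976) = 0.084342 / 0.8024 ≈ 0.1051

PS ≈ 0.105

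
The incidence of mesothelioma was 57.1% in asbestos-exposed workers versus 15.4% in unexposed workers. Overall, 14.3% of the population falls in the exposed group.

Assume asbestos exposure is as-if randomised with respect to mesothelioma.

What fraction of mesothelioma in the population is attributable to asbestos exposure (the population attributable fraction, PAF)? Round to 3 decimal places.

PAF ≈ 0.279

p₁ = 0.571, p₀ = 0.154.
Overall risk P(Y=1) = π·p₁ + (1−π)·p₀ = 0.143×0.571 + 0.857×0.154 = 0.21363.
Under exogeneity, PAF = [P(Y=1) − p₀] / P(Y=1).
PAF = (0.21363 − 0.154) / 0.21363 ≈ 0.2791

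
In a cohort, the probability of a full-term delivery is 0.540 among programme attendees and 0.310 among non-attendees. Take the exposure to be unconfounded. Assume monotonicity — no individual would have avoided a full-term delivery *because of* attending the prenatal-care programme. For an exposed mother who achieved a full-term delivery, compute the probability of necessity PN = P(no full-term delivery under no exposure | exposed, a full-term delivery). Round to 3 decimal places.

Let p₁ = 0.54, p₀ = 0.31.
Under exogeneity and monotonicity, PN = (p₁ − p₀) / p₁.
PN = (0.54 − 0.31) / 0.54 = 0.23 / 0.54 ≈ 0.4259

PN ≈ 0.426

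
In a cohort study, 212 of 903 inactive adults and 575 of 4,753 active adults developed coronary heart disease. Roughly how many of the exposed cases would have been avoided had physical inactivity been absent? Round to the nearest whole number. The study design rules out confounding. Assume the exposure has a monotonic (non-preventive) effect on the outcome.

about 103 cases

p₁ = P(outcome | exposed) = 212/903 = 0.23477
p₀ = P(outcome | unexposed) = 575/4753 = 0.12098
PN = (p₁ − p₀)/p₁ = (0.23477 − 0.12098) / 0.23477 ≈ 0.48471.
Attributable cases ≈ PN × (exposed cases) = 0.48471 × 212 ≈ 102.76.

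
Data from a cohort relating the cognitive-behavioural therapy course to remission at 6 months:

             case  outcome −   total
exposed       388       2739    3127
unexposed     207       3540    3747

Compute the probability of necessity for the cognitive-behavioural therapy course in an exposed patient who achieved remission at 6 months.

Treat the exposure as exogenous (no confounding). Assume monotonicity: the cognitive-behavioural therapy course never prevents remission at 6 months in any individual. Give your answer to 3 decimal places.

PN ≈ 0.555

p₁ = P(outcome | exposed) = 388/3127 = 0.12408
p₀ = P(outcome | unexposed) = 207/3747 = 0.055244
Under exogeneity and monotonicity, PN = (p₁ − p₀) / p₁.
PN = (0.12408 − 0.055244) / 0.12408 = 0.068836 / 0.12408 ≈ 0.5548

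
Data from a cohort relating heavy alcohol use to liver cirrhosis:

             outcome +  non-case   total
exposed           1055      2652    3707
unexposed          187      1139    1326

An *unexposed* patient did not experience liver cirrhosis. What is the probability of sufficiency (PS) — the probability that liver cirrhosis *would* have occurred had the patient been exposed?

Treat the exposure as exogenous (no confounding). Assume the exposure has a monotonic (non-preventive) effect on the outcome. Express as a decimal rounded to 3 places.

p₁ = P(outcome | exposed) = 1055/3707 = 0.2846
p₀ = P(outcome | unexposed) = 187/1326 = 0.14103
Under exogeneity and monotonicity, PS = (p₁ − p₀) / (1 − p₀).
PS = (0.2846 − 0.14103) / (1 − 0.14103) = 0.14357 / 0.85897 ≈ 0.1671

PS ≈ 0.167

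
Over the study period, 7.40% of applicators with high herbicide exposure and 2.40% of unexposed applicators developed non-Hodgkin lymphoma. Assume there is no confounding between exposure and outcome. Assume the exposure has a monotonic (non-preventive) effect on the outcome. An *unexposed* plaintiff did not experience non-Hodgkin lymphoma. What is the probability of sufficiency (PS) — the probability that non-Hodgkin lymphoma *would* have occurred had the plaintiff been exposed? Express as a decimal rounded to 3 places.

PS ≈ 0.051

p₁ = 0.074, p₀ = 0.024.
Under exogeneity and monotonicity, PS = (p₁ − p₀) / (1 − p₀).
PS = (0.074 − 0.024) / (1 − 0.024) = 0.05 / 0.976 ≈ 0.0512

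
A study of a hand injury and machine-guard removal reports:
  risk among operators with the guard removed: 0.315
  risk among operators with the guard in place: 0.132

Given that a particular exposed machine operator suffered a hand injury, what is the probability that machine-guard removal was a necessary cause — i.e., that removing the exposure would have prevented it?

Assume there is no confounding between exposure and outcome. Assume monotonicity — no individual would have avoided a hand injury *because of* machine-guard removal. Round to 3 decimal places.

PN ≈ 0.581

Let p₁ = 0.315, p₀ = 0.132.
Under exogeneity and monotonicity, PN = (p₁ − p₀) / p₁.
PN = (0.315 − 0.132) / 0.315 = 0.183 / 0.315 ≈ 0.5810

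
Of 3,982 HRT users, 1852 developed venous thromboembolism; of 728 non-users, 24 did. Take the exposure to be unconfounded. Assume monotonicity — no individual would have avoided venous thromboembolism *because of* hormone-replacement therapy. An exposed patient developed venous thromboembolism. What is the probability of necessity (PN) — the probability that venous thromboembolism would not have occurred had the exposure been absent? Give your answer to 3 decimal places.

PN ≈ 0.929

p₁ = P(outcome | exposed) = 1852/3982 = 0.46509
p₀ = P(outcome | unexposed) = 24/728 = 0.032967
Under exogeneity and monotonicity, PN = (p₁ − p₀) / p₁.
PN = (0.46509 − 0.032967) / 0.46509 = 0.43213 / 0.46509 ≈ 0.9291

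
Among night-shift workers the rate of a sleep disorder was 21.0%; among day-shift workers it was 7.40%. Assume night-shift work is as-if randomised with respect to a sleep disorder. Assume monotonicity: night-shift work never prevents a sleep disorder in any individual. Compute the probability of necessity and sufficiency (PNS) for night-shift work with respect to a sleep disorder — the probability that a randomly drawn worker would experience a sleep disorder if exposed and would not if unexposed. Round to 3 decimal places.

p₁ = 0.21, p₀ = 0.074.
Under exogeneity and monotonicity, PNS = p₁ − p₀.
PNS = 0.21 − 0.074 = 0.136

PNS ≈ 0.136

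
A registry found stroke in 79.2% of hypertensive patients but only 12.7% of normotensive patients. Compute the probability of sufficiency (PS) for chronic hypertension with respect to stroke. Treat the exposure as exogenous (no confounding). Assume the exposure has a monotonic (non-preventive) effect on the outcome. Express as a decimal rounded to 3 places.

PS ≈ 0.762

p₁ = 0.792, p₀ = 0.127.
Under exogeneity and monotonicity, PS = (p₁ − p₀) / (1 − p₀).
PS = (0.792 − 0.127) / (1 − 0.127) = 0.665 / 0.873 ≈ 0.7617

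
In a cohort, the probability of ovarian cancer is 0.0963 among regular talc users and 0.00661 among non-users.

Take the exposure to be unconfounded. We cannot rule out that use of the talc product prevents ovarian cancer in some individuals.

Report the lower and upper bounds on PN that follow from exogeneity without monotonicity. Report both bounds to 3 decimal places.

Let p₁ = 0.0963, p₀ = 0.00661.
Under exogeneity alone the bounds on PN are max{0,(p₁−p₀)/p₁} ≤ PN ≤ min{1,(1−p₀)/p₁}.
  lower = (p₁ − p₀)/p₁ = 0.08969 / 0.0963 ≈ 0.9314
  upper = min{1, (1 − p₀)/p₁} = 0.99339 / 0.0963 ≈ 10.3156 → capped at 1

0.931 ≤ PN ≤ 1.000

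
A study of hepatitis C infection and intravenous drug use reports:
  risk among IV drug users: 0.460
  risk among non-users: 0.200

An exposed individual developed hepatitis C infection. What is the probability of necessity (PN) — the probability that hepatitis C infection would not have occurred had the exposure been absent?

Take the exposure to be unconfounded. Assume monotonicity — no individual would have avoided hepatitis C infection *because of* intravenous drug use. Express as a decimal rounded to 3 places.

PN ≈ 0.565

Let p₁ = 0.46, p₀ = 0.2.
Under exogeneity and monotonicity, PN = (p₁ − p₀) / p₁.
PN = (0.46 − 0.2) / 0.46 = 0.26 / 0.46 ≈ 0.5652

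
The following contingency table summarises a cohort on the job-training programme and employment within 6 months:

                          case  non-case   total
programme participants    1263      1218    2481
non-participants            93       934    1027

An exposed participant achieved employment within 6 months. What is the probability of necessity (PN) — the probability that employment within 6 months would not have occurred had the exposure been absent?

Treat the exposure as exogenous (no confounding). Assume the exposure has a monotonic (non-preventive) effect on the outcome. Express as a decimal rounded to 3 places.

p₁ = P(outcome | exposed) = 1263/2481 = 0.50907
p₀ = P(outcome | unexposed) = 93/1027 = 0.090555
Under exogeneity and monotonicity, PN = (p₁ − p₀) / p₁.
PN = (0.50907 − 0.090555) / 0.50907 = 0.41851 / 0.50907 ≈ 0.8221

PN ≈ 0.822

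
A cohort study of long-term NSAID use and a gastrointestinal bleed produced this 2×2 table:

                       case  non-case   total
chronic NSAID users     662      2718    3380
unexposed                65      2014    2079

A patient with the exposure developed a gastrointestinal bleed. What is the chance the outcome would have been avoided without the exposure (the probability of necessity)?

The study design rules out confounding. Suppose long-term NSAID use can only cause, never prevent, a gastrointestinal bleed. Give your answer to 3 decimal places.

p₁ = P(outcome | exposed) = 662/3380 = 0.19586
p₀ = P(outcome | unexposed) = 65/2079 = 0.031265
Under exogeneity and monotonicity, PN = (p₁ − p₀) / p₁.
PN = (0.19586 − 0.031265) / 0.19586 = 0.16459 / 0.19586 ≈ 0.8404

PN ≈ 0.840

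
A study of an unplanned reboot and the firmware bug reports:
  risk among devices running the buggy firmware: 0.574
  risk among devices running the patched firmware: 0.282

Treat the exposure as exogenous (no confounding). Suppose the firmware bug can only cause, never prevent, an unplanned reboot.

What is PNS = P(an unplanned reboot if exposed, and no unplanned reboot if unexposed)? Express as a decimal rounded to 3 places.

PNS ≈ 0.292

Let p₁ = 0.574, p₀ = 0.282.
Under exogeneity and monotonicity, PNS = p₁ − p₀.
PNS = 0.574 − 0.282 = 0.292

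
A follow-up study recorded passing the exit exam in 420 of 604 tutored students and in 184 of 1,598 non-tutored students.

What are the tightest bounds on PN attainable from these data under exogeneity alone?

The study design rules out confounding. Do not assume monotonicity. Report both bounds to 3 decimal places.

0.834 ≤ PN ≤ 1.000

p₁ = P(outcome | exposed) = 420/604 = 0.69536
p₀ = P(outcome | unexposed) = 184/1598 = 0.11514
Under exogeneity alone the bounds on PN are max{0,(p₁−p₀)/p₁} ≤ PN ≤ min{1,(1−p₀)/p₁}.
  lower = (p₁ − p₀)/p₁ = 0.58022 / 0.69536 ≈ 0.8344
  upper = min{1, (1 − p₀)/p₁} = 0.88486 / 0.69536 ≈ 1.2725 → capped at 1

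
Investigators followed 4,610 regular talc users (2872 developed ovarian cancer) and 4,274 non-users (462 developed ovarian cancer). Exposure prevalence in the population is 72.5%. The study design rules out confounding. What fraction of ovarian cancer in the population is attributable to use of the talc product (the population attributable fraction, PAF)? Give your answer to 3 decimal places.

PAF ≈ 0.775

p₁ = P(outcome | exposed) = 2872/4610 = 0.62299
p₀ = P(outcome | unexposed) = 462/4274 = 0.1081
Overall risk P(Y=1) = π·p₁ + (1−π)·p₀ = 0.725×0.62299 + 0.275×0.1081 = 0.4814.
Under exogeneity, PAF = [P(Y=1) − p₀] / P(Y=1).
PAF = (0.4814 − 0.1081) / 0.4814 ≈ 0.7755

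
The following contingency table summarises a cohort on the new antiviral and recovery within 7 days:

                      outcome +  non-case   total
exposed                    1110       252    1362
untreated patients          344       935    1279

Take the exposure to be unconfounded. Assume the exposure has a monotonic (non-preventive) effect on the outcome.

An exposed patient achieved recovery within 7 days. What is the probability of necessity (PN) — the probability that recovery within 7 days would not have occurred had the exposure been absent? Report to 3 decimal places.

PN ≈ 0.670

p₁ = P(outcome | exposed) = 1110/1362 = 0.81498
p₀ = P(outcome | unexposed) = 344/1279 = 0.26896
Under exogeneity and monotonicity, PN = (p₁ − p₀) / p₁.
PN = (0.81498 − 0.26896) / 0.81498 = 0.54602 / 0.81498 ≈ 0.6700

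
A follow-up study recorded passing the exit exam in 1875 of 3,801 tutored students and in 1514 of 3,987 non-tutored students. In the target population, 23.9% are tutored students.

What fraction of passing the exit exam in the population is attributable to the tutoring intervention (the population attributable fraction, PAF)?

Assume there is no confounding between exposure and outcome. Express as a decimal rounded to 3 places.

p₁ = P(outcome | exposed) = 1875/3801 = 0.49329
p₀ = P(outcome | unexposed) = 1514/3987 = 0.37973
Overall risk P(Y=1) = π·p₁ + (1−π)·p₀ = 0.239×0.49329 + 0.761×0.37973 = 0.40687.
Under exogeneity, PAF = [P(Y=1) − p₀] / P(Y=1).
PAF = (0.40687 − 0.37973) / 0.40687 ≈ 0.0667

PAF ≈ 0.067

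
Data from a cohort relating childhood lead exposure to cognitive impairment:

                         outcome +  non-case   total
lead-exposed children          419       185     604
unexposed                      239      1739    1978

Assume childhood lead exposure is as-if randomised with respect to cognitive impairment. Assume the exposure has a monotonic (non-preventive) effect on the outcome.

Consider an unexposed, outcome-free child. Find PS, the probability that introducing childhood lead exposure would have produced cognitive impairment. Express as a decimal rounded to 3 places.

p₁ = P(outcome | exposed) = 419/604 = 0.69371
p₀ = P(outcome | unexposed) = 239/1978 = 0.12083
Under exogeneity and monotonicity, PS = (p₁ − p₀) / (1 − p₀).
PS = (0.69371 − 0.12083) / (1 − 0.12083) = 0.57288 / 0.87917 ≈ 0.6516

PS ≈ 0.652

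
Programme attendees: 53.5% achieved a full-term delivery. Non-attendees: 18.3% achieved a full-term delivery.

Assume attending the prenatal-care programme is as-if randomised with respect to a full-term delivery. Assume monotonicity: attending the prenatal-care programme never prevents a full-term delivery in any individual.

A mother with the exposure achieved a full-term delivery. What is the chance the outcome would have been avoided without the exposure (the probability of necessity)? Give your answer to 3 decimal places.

PN ≈ 0.658

p₁ = 0.535, p₀ = 0.183.
Under exogeneity and monotonicity, PN = (p₁ − p₀) / p₁.
PN = (0.535 − 0.183) / 0.535 = 0.352 / 0.535 ≈ 0.6579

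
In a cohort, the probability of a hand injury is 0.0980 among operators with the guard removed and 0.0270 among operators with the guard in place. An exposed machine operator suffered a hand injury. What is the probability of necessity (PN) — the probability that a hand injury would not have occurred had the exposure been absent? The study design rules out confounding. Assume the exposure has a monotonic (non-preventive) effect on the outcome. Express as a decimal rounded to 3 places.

PN ≈ 0.724

Let p₁ = 0.098, p₀ = 0.027.
Under exogeneity and monotonicity, PN = (p₁ − p₀) / p₁.
PN = (0.098 − 0.027) / 0.098 = 0.071 / 0.098 ≈ 0.7245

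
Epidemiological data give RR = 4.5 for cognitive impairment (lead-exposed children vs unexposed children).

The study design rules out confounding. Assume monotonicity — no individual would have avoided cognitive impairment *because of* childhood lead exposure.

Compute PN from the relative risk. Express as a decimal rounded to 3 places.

PN ≈ 0.778

Under exogeneity and monotonicity, PN = (RR − 1) / RR = 1 − 1/RR.
PN = (4.5 − 1) / 4.5 = 3.5 / 4.5 ≈ 0.7778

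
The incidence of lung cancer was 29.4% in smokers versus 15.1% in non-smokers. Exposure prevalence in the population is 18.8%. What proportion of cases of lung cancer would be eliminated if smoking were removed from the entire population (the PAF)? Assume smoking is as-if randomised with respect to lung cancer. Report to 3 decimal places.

PAF ≈ 0.151

p₁ = 0.294, p₀ = 0.151.
Overall risk P(Y=1) = π·p₁ + (1−π)·p₀ = 0.188×0.294 + 0.812×0.151 = 0.17788.
Under exogeneity, PAF = [P(Y=1) − p₀] / P(Y=1).
PAF = (0.17788 − 0.151) / 0.17788 ≈ 0.1511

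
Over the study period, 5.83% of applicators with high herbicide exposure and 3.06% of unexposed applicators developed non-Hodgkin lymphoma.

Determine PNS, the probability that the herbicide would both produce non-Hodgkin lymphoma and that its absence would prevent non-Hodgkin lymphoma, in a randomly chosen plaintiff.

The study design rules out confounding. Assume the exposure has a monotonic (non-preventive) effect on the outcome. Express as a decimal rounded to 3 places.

p₁ = 0.0583, p₀ = 0.0306.
Under exogeneity and monotonicity, PNS = p₁ − p₀.
PNS = 0.0583 − 0.0306 = 0.0277

PNS ≈ 0.028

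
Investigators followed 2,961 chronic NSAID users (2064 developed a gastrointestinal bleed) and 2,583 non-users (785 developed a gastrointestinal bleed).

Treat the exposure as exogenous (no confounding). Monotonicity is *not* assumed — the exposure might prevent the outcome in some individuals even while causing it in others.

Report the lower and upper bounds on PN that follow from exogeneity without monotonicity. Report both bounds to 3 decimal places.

0.564 ≤ PN ≤ 0.999

p₁ = P(outcome | exposed) = 2064/2961 = 0.69706
p₀ = P(outcome | unexposed) = 785/2583 = 0.30391
Under exogeneity alone the bounds on PN are max{0,(p₁−p₀)/p₁} ≤ PN ≤ min{1,(1−p₀)/p₁}.
  lower = (p₁ − p₀)/p₁ = 0.39315 / 0.69706 ≈ 0.5640
  upper = min{1, (1 − p₀)/p₁} = 0.69609 / 0.69706 ≈ 0.9986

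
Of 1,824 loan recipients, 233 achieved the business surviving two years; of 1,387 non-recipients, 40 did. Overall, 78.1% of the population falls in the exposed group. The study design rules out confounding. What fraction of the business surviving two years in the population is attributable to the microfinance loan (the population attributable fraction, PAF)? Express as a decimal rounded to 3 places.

PAF ≈ 0.728

p₁ = P(outcome | exposed) = 233/1824 = 0.12774
p₀ = P(outcome | unexposed) = 40/1387 = 0.028839
Overall risk P(Y=1) = π·p₁ + (1−π)·p₀ = 0.781×0.12774 + 0.219×0.028839 = 0.10608.
Under exogeneity, PAF = [P(Y=1) − p₀] / P(Y=1).
PAF = (0.10608 − 0.028839) / 0.10608 ≈ 0.7281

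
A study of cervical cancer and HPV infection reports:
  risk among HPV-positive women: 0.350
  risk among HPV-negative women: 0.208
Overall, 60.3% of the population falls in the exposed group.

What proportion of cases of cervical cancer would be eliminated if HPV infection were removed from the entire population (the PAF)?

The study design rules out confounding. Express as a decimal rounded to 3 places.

Let p₁ = 0.35, p₀ = 0.208.
Overall risk P(Y=1) = π·p₁ + (1−π)·p₀ = 0.603×0.35 + 0.397×0.208 = 0.29363.
Under exogeneity, PAF = [P(Y=1) − p₀] / P(Y=1).
PAF = (0.29363 − 0.208) / 0.29363 ≈ 0.2916

PAF ≈ 0.292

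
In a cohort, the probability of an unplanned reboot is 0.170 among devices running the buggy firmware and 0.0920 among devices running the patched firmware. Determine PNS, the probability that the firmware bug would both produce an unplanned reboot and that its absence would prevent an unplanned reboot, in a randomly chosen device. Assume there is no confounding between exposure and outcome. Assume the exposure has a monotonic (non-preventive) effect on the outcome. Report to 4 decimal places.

Let p₁ = 0.17, p₀ = 0.092.
Under exogeneity and monotonicity, PNS = p₁ − p₀.
PNS = 0.17 − 0.092 = 0.078

PNS ≈ 0.0780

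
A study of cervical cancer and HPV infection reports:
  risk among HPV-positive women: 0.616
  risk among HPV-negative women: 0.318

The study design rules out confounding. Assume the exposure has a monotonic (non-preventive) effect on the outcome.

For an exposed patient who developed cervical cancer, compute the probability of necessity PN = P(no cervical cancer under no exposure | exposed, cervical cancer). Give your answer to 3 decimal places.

PN ≈ 0.484

Let p₁ = 0.616, p₀ = 0.318.
Under exogeneity and monotonicity, PN = (p₁ − p₀) / p₁.
PN = (0.616 − 0.318) / 0.616 = 0.298 / 0.616 ≈ 0.4838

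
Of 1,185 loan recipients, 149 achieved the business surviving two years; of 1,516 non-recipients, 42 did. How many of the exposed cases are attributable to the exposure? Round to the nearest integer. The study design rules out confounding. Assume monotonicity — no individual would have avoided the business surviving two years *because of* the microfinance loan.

about 116 cases

p₁ = P(outcome | exposed) = 149/1185 = 0.12574
p₀ = P(outcome | unexposed) = 42/1516 = 0.027704
PN = (p₁ − p₀)/p₁ = (0.12574 − 0.027704) / 0.12574 ≈ 0.77967.
Attributable cases ≈ PN × (exposed cases) = 0.77967 × 149 ≈ 116.17.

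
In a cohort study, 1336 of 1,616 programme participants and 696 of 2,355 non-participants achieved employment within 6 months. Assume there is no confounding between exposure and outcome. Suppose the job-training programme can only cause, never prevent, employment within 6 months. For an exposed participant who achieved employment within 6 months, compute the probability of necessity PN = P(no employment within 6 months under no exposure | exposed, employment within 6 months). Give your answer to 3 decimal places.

PN ≈ 0.643

p₁ = P(outcome | exposed) = 1336/1616 = 0.82673
p₀ = P(outcome | unexposed) = 696/2355 = 0.29554
Under exogeneity and monotonicity, PN = (p₁ − p₀) / p₁.
PN = (0.82673 − 0.29554) / 0.82673 = 0.53119 / 0.82673 ≈ 0.6425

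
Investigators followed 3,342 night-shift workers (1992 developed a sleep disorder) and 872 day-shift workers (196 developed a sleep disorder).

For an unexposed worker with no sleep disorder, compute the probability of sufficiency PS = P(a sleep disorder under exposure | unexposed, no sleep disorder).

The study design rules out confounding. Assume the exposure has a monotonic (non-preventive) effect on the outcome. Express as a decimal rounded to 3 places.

p₁ = P(outcome | exposed) = 1992/3342 = 0.59605
p₀ = P(outcome | unexposed) = 196/872 = 0.22477
Under exogeneity and monotonicity, PS = (p₁ − p₀) / (1 − p₀).
PS = (0.59605 − 0.22477) / (1 − 0.22477) = 0.37128 / 0.77523 ≈ 0.4789

PS ≈ 0.479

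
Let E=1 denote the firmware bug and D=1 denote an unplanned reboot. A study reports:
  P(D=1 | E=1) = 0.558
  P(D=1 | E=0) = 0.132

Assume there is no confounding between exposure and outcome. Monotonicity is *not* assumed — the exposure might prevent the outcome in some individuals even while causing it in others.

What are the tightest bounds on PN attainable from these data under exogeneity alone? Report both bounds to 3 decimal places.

Let p₁ = 0.558, p₀ = 0.132.
Under exogeneity alone the bounds on PN are max{0,(p₁−p₀)/p₁} ≤ PN ≤ min{1,(1−p₀)/p₁}.
  lower = (p₁ − p₀)/p₁ = 0.426 / 0.558 ≈ 0.7634
  upper = min{1, (1 − p₀)/p₁} = 0.868 / 0.558 ≈ 1.5556 → capped at 1

0.763 ≤ PN ≤ 1.000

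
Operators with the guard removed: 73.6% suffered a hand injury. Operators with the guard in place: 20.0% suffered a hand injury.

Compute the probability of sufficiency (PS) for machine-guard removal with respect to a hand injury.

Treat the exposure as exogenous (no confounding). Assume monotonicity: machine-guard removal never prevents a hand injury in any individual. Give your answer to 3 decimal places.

PS ≈ 0.670

p₁ = 0.736, p₀ = 0.2.
Under exogeneity and monotonicity, PS = (p₁ − p₀) / (1 − p₀).
PS = (0.736 − 0.2) / (1 − 0.2) = 0.536 / 0.8 ≈ 0.6700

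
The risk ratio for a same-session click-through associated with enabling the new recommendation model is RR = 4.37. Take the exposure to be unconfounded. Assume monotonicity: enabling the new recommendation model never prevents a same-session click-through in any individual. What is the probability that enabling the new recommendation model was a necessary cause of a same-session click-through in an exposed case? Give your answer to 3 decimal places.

Under exogeneity and monotonicity, PN = (RR − 1) / RR = 1 − 1/RR.
PN = (4.37 − 1) / 4.37 = 3.37 / 4.37 ≈ 0.7712

PN ≈ 0.771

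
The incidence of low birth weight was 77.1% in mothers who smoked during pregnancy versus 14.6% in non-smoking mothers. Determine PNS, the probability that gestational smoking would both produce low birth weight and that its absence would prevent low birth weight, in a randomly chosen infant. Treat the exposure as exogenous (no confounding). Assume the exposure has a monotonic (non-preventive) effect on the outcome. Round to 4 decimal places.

PNS ≈ 0.6250

p₁ = 0.771, p₀ = 0.146.
Under exogeneity and monotonicity, PNS = p₁ − p₀.
PNS = 0.771 − 0.146 = 0.625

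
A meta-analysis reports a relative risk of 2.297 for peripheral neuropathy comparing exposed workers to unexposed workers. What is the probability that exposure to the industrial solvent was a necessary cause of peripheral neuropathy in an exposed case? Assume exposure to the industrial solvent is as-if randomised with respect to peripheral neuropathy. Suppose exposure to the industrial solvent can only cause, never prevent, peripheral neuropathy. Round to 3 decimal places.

PN ≈ 0.565

Under exogeneity and monotonicity, PN = (RR − 1) / RR = 1 − 1/RR.
PN = (2.297 − 1) / 2.297 = 1.297 / 2.297 ≈ 0.5646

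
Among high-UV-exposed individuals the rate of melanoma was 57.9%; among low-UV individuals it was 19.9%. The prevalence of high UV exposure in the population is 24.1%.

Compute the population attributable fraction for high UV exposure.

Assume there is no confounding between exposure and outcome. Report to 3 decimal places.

p₁ = 0.579, p₀ = 0.199.
Overall risk P(Y=1) = π·p₁ + (1−π)·p₀ = 0.241×0.579 + 0.759×0.199 = 0.29058.
Under exogeneity, PAF = [P(Y=1) − p₀] / P(Y=1).
PAF = (0.29058 − 0.199) / 0.29058 ≈ 0.3152

PAF ≈ 0.315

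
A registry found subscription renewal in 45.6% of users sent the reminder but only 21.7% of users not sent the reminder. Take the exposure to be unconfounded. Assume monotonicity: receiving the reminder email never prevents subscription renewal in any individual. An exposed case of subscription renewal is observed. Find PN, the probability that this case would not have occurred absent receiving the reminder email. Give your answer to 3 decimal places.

p₁ = 0.456, p₀ = 0.217.
Under exogeneity and monotonicity, PN = (p₁ − p₀) / p₁.
PN = (0.456 − 0.217) / 0.456 = 0.239 / 0.456 ≈ 0.5241

PN ≈ 0.524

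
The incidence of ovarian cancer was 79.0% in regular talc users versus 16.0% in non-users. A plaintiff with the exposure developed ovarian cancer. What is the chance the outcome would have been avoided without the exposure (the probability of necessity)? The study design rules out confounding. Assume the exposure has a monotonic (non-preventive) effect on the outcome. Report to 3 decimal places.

PN ≈ 0.797

p₁ = 0.79, p₀ = 0.16.
Under exogeneity and monotonicity, PN = (p₁ − p₀) / p₁.
PN = (0.79 − 0.16) / 0.79 = 0.63 / 0.79 ≈ 0.7975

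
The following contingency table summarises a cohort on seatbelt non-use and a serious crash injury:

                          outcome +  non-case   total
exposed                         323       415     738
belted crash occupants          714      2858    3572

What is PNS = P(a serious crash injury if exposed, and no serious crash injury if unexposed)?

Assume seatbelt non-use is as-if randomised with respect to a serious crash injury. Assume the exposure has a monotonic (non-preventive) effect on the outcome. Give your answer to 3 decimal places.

p₁ = P(outcome | exposed) = 323/738 = 0.43767
p₀ = P(outcome | unexposed) = 714/3572 = 0.19989
Under exogeneity and monotonicity, PNS = p₁ − p₀.
PNS = 0.43767 − 0.19989 = 0.23778

PNS ≈ 0.238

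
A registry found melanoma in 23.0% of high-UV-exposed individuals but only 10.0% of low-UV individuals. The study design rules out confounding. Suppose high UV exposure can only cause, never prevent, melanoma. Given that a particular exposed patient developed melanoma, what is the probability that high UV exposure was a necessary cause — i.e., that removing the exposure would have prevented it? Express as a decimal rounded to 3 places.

PN ≈ 0.565

p₁ = 0.23, p₀ = 0.1.
Under exogeneity and monotonicity, PN = (p₁ − p₀) / p₁.
PN = (0.23 − 0.1) / 0.23 = 0.13 / 0.23 ≈ 0.5652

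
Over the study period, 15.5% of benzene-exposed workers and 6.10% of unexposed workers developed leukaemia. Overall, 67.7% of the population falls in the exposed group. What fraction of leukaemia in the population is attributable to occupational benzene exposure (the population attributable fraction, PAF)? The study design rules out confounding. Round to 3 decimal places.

p₁ = 0.155, p₀ = 0.061.
Overall risk P(Y=1) = π·p₁ + (1−π)·p₀ = 0.677×0.155 + 0.323×0.061 = 0.12464.
Under exogeneity, PAF = [P(Y=1) − p₀] / P(Y=1).
PAF = (0.12464 − 0.061) / 0.12464 ≈ 0.5106

PAF ≈ 0.511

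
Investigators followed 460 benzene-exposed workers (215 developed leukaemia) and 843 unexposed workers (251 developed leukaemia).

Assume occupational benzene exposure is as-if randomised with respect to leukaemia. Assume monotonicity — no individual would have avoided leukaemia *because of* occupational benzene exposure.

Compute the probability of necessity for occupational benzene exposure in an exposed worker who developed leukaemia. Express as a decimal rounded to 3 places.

p₁ = P(outcome | exposed) = 215/460 = 0.46739
p₀ = P(outcome | unexposed) = 251/843 = 0.29775
Under exogeneity and monotonicity, PN = (p₁ − p₀) / p₁.
PN = (0.46739 − 0.29775) / 0.46739 = 0.16965 / 0.46739 ≈ 0.3630

PN ≈ 0.363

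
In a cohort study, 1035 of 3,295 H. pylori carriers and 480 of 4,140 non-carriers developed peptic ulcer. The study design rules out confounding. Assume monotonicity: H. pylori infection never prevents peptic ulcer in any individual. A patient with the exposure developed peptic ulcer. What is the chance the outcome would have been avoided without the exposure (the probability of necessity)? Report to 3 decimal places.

PN ≈ 0.631

p₁ = P(outcome | exposed) = 1035/3295 = 0.31411
p₀ = P(outcome | unexposed) = 480/4140 = 0.11594
Under exogeneity and monotonicity, PN = (p₁ − p₀) / p₁.
PN = (0.31411 − 0.11594) / 0.31411 = 0.19817 / 0.31411 ≈ 0.6309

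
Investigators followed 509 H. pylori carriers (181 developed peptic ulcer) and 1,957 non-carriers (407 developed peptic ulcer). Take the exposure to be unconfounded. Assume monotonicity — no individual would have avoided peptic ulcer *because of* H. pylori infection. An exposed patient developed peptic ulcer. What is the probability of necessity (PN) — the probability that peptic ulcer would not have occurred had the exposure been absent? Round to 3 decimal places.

p₁ = P(outcome | exposed) = 181/509 = 0.3556
p₀ = P(outcome | unexposed) = 407/1957 = 0.20797
Under exogeneity and monotonicity, PN = (p₁ − p₀) / p₁.
PN = (0.3556 − 0.20797) / 0.3556 = 0.14763 / 0.3556 ≈ 0.4152

PN ≈ 0.415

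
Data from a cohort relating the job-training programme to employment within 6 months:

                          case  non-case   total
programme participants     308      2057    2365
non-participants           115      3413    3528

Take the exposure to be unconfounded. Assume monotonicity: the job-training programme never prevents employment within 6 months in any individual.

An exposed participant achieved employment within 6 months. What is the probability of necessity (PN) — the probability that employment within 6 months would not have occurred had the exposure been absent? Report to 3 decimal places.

p₁ = P(outcome | exposed) = 308/2365 = 0.13023
p₀ = P(outcome | unexposed) = 115/3528 = 0.032596
Under exogeneity and monotonicity, PN = (p₁ − p₀)/p₁.
PN = (0.13023 − 0.032596) / 0.13023 ≈ 0.7497

PN ≈ 0.750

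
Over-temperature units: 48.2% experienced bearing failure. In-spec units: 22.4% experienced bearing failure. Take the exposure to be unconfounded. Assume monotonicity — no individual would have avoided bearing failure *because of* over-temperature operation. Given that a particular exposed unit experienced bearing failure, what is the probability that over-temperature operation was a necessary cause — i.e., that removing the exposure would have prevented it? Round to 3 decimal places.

PN ≈ 0.535

p₁ = 0.482, p₀ = 0.224.
Under exogeneity and monotonicity, PN = (p₁ − p₀) / p₁.
PN = (0.482 − 0.224) / 0.482 = 0.258 / 0.482 ≈ 0.5353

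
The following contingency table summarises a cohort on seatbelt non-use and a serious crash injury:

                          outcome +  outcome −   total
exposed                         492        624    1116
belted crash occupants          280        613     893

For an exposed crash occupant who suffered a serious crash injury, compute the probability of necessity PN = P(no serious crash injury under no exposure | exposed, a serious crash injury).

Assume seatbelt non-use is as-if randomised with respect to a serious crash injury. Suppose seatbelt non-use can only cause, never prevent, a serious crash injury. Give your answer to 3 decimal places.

p₁ = P(outcome | exposed) = 492/1116 = 0.44086
p₀ = P(outcome | unexposed) = 280/893 = 0.31355
Under exogeneity and monotonicity, PN = (p₁ − p₀) / p₁.
PN = (0.44086 − 0.31355) / 0.44086 = 0.12731 / 0.44086 ≈ 0.2888

PN ≈ 0.289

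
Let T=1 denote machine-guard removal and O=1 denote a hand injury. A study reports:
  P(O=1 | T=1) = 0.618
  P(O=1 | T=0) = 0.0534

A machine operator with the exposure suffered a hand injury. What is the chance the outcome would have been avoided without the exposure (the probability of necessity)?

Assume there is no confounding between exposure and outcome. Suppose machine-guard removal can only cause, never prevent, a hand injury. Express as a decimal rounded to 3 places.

Let p₁ = 0.618, p₀ = 0.0534.
Under exogeneity and monotonicity, PN = (p₁ − p₀) / p₁.
PN = (0.618 − 0.0534) / 0.618 = 0.5646 / 0.618 ≈ 0.9136

PN ≈ 0.914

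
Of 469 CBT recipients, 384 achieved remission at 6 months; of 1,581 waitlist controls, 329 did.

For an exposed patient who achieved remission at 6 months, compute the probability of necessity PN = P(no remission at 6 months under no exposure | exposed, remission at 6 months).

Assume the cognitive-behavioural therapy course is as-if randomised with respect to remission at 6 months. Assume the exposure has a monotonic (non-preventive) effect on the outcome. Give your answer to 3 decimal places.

p₁ = P(outcome | exposed) = 384/469 = 0.81876
p₀ = P(outcome | unexposed) = 329/1581 = 0.2081
Under exogeneity and monotonicity, PN = (p₁ − p₀) / p₁.
PN = (0.81876 − 0.2081) / 0.81876 = 0.61067 / 0.81876 ≈ 0.7458

PN ≈ 0.746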